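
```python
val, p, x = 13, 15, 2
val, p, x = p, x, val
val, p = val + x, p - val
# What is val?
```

Trace:
`val, p, x = 13, 15, 2` → val = 13; p = 15; x = 2
`val, p, x = p, x, val` → val = 15; p = 2; x = 13
`val, p = val + x, p - val` → val = 28; p = -13
So val = 28

Answer: 28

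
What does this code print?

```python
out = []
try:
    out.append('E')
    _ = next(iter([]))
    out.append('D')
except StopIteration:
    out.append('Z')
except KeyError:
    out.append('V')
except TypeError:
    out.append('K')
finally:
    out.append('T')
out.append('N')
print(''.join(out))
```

Execution trace: 'E' (try body) → 'Z' (except StopIteration) → 'T' (finally) → 'N' (after the try/except). Output: EZTN

Answer: EZTN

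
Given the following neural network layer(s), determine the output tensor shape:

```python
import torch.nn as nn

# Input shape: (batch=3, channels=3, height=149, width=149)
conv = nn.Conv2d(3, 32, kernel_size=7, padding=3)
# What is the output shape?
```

Input: (3, 3, 149, 149) -> Output: (3, 32, 149, 149)

Answer: (3, 32, 149, 149)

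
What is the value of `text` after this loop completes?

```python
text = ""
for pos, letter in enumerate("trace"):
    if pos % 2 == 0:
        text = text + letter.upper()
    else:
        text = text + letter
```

Uppercase even positions in 'trace'
`text` takes the values: "" → "T" → "Tr" → "TrA" → "TrAc" → "TrAcE"

Answer: "TrAcE"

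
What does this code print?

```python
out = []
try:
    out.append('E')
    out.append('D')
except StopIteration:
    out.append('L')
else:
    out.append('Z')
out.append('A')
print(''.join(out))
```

Execution trace: 'E' (try body) → 'D' (try body, no exception) → 'Z' (else) → 'A' (after the try/except). Output: EDZA

Answer: EDZA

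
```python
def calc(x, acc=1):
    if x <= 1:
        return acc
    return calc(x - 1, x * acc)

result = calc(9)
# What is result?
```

Accumulator trace (n, acc): (9, 1) -> (8, 9) -> (7, 72) -> (6, 504) -> (5, 3024) -> (4, 15120) -> (3, 60480) -> (2, 181440) -> (1, 362880) -> return 362880

Answer: 362880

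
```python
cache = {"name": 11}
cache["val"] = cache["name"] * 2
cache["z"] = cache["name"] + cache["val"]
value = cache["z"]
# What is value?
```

Trace:
`cache = {"name": 11}` → cache = {'name': 11}
`cache["val"] = cache["name"] * 2` → cache = {'name': 11, 'val': 22}
`cache["z"] = cache["name"] + cache["val"]` → cache = {'name': 11, 'val': 22, 'z': 33}
`value = cache["z"]` → value = 33
So value = 33

Answer: 33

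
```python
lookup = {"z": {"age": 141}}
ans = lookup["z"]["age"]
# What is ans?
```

Trace:
`lookup = {"z": {"age": 141}}` → lookup = {'z': {'age': 141}}
`ans = lookup["z"]["age"]` → ans = 141
So ans = 141

Answer: 141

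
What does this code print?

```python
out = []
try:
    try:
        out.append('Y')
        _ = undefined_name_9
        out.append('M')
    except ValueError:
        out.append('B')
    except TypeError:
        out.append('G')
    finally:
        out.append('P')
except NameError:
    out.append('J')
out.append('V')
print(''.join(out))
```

Execution trace: 'Y' (try body) → 'P' (finally) → 'J' (outer except NameError) → 'V' (after the try/except). Output: YPJV

Answer: YPJV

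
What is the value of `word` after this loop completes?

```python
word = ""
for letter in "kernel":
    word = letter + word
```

Reverse 'kernel'
`word` takes the values: "" → "k" → "ek" → "rek" → "nrek" → "enrek" → "lenrek"

Answer: "lenrek"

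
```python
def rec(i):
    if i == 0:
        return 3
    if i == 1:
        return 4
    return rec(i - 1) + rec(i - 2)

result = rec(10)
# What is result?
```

Build up from base cases: rec(0)=3, rec(1)=4, rec(2)=7, rec(3)=11, rec(4)=18, rec(5)=29, rec(6)=47, ..., rec(10)=322

Answer: 322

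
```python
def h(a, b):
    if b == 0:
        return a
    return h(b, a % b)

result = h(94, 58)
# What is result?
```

h(94, 58) -> h(58, 36) -> h(36, 22) -> h(22, 14) -> h(14, 8) -> h(8, 6) -> h(6, 2) -> h(2, 0) -> 2

Answer: 2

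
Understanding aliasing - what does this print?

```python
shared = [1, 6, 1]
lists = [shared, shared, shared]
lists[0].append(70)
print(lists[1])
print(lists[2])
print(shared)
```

Key concept: list of same reference.
Step by step:
`shared = [1, 6, 1]` → shared = [1, 6, 1]
`lists = [shared, shared, shared]` → lists = [[1, 6, 1], [1, 6, 1], [1, 6, 1]]
`lists[0].append(70)` → shared = [1, 6, 1, 70]; lists = [[1, 6, 1, 70], [1, 6, 1, 70], [1, 6, 1, 70]]
`print(lists[1])` → prints [1, 6, 1, 70]
`print(lists[2])` → prints [1, 6, 1, 70]
`print(shared)` → prints [1, 6, 1, 70]

Answer:
[1, 6, 1, 70]
[1, 6, 1, 70]
[1, 6, 1, 70]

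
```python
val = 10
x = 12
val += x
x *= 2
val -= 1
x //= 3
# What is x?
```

Trace:
`val = 10` → val = 10
`x = 12` → x = 12
`val += x` → val = 22
`x *= 2` → x = 24
`val -= 1` → val = 21
`x //= 3` → x = 8
So x = 8

Answer: 8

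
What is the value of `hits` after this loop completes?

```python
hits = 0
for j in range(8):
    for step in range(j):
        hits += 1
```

Triangle number: 0+1+2+...+7
`hits` takes the values: 0 → 1 → 2 → 3 → 4 → 5 → 6 → 7 → 8 → 9 → 10 → 11 → 12 → 13 → 14 → 15 → 16 → 17 → 18 → 19 → 20 → 21 → 22 → 23 → 24 → 25 → 26 → 27 → 28

Answer: 28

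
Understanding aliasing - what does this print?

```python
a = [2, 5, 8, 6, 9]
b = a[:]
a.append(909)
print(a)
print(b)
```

Key concept: slice [:] creates copy.
Step by step:
`a = [2, 5, 8, 6, 9]` → a = [2, 5, 8, 6, 9]
`b = a[:]` → b = [2, 5, 8, 6, 9]
`a.append(909)` → a = [2, 5, 8, 6, 9, 909]
`print(a)` → prints [2, 5, 8, 6, 9, 909]
`print(b)` → prints [2, 5, 8, 6, 9]

Answer:
[2, 5, 8, 6, 9, 909]
[2, 5, 8, 6, 9]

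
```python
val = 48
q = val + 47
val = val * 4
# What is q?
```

Trace:
`val = 48` → val = 48
`q = val + 47` → q = 95
`val = val * 4` → val = 192
So q = 95

Answer: 95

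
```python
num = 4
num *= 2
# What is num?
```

Trace:
`num = 4` → num = 4
`num *= 2` → num = 8
So num = 8

Answer: 8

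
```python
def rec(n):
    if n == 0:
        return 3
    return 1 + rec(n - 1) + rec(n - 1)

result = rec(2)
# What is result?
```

rec(n) = 1 + 2·rec(n-1), rec(0)=3. Closed form: (3+1)·2^2 - 1 = 15.

Answer: 15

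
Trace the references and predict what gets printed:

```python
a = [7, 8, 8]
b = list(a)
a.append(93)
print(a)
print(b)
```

Key concept: list() constructor creates copy.
Step by step:
`a = [7, 8, 8]` → a = [7, 8, 8]
`b = list(a)` → b = [7, 8, 8]
`a.append(93)` → a = [7, 8, 8, 93]
`print(a)` → prints [7, 8, 8, 93]
`print(b)` → prints [7, 8, 8]

Answer:
[7, 8, 8, 93]
[7, 8, 8]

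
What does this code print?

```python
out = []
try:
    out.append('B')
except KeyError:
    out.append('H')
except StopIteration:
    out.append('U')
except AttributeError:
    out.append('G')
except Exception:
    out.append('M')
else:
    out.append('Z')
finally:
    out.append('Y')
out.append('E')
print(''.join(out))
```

Execution trace: 'B' (try body, no exception) → 'Z' (else) → 'Y' (finally) → 'E' (after the try/except). Output: BZYE

Answer: BZYE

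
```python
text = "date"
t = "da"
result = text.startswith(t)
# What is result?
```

Trace:
`text = "date"` → text = 'date'
`t = "da"` → t = 'da'
`result = text.startswith(t)` → result = True
So result = True

Answer: True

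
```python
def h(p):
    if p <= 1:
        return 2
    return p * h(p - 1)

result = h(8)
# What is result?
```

h(8) = 8 * 7 * 6 * 5 * 4 * 3 * 2 * 2 = 80640

Answer: 80640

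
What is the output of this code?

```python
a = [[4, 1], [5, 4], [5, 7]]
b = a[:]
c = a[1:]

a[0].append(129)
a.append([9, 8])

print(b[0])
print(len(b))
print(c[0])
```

Key concept: slice with nested mutation.
Step by step:
`a = [[4, 1], [5, 4], [5, 7]]` → a = [[4, 1], [5, 4], [5, 7]]
`b = a[:]` → b = [[4, 1], [5, 4], [5, 7]]
`c = a[1:]` → c = [[5, 4], [5, 7]]
`a[0].append(129)` → a = [[4, 1, 129], [5, 4], [5, 7]]; b = [[4, 1, 129], [5, 4], [5, 7]]
`a.append([9, 8])` → a = [[4, 1, 129], [5, 4], [5, 7], [9, 8]]
`print(b[0])` → prints [4, 1, 129]
`print(len(b))` → prints 3
`print(c[0])` → prints [5, 4]

Answer:
[4, 1, 129]
3
[5, 4]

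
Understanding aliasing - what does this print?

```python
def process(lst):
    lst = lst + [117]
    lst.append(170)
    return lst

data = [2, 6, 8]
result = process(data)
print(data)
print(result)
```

Key concept: rebinding parameter vs mutation.
Step by step:
`data = [2, 6, 8]` → data = [2, 6, 8]
`result = process(data)` → result = [2, 6, 8, 117, 170]
`print(data)` → prints [2, 6, 8]
`print(result)` → prints [2, 6, 8, 117, 170]

Answer:
[2, 6, 8]
[2, 6, 8, 117, 170]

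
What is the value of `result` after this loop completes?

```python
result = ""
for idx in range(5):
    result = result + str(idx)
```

Concatenate digits 0 to 4
`result` takes the values: "" → "0" → "01" → "012" → "0123" → "01234"

Answer: "01234"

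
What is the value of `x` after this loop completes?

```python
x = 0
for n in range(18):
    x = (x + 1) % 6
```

Increment mod 6, 18 times = 0
`x` takes the values: 0 → 1 → 2 → 3 → 4 → 5 → 0 → 1 → 2 → 3 → 4 → 5 → 0 → 1 → 2 → 3 → 4 → 5 → 0

Answer: 0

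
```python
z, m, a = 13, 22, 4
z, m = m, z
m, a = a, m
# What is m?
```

Trace:
`z, m, a = 13, 22, 4` → z = 13; m = 22; a = 4
`z, m = m, z` → z = 22; m = 13
`m, a = a, m` → m = 4; a = 13
So m = 4

Answer: 4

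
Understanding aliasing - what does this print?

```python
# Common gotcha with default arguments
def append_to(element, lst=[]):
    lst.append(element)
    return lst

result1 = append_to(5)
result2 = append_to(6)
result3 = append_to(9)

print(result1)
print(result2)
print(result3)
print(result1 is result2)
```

Key concept: mutable default argument gotcha.
Step by step:
`result1 = append_to(5)` → result1 = [5]
`result2 = append_to(6)` → result1 = [5, 6] (same object as result2); result2 = [5, 6] (same object as result1)
`result3 = append_to(9)` → result1 = [5, 6, 9] (same object as result2, result3); result2 = [5, 6, 9] (same object as result1, result3); result3 = [5, 6, 9] (same object as result1, result2)
`print(result1)` → prints [5, 6, 9]
`print(result2)` → prints [5, 6, 9]
`print(result3)` → prints [5, 6, 9]
`print(result1 is result2)` → prints True

Answer:
[5, 6, 9]
[5, 6, 9]
[5, 6, 9]
True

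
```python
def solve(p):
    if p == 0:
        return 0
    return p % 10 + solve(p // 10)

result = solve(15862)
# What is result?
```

Sum of digits of 15862: 2 + 6 + 8 + 5 + 1 = 22

Answer: 22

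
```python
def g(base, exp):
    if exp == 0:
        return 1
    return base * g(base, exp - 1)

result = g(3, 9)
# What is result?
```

g(3, 9) = 3 * 3 * 3 * 3 * 3 * 3 * 3 * 3 * 3 = 19683

Answer: 19683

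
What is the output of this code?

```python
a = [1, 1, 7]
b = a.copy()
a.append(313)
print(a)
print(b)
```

Key concept: list.copy() creates independent copy.
Step by step:
`a = [1, 1, 7]` → a = [1, 1, 7]
`b = a.copy()` → b = [1, 1, 7]
`a.append(313)` → a = [1, 1, 7, 313]
`print(a)` → prints [1, 1, 7, 313]
`print(b)` → prints [1, 1, 7]

Answer:
[1, 1, 7, 313]
[1, 1, 7]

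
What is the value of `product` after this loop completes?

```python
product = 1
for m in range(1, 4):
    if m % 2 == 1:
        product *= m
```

Product of odd numbers 1 to 3
`product` takes the values: 1 → 3

Answer: 3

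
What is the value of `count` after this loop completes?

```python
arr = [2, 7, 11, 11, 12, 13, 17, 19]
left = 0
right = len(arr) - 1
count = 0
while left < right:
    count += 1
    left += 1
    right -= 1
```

Iterations until pointers meet (list length 8)
`count` takes the values: 0 → 1 → 2 → 3 → 4

Answer: 4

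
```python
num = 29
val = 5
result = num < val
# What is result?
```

Trace:
`num = 29` → num = 29
`val = 5` → val = 5
`result = num < val` → result = False
So result = False

Answer: False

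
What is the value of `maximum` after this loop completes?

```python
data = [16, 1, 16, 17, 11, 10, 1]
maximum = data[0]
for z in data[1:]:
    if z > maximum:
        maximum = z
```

Maximum of [16, 1, 16, 17, 11, 10, 1]
`maximum` takes the values: 16 → 17

Answer: 17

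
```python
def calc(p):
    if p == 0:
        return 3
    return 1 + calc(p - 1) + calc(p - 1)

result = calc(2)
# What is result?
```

calc(p) = 1 + 2·calc(p-1), calc(0)=3. Closed form: (3+1)·2^2 - 1 = 15.

Answer: 15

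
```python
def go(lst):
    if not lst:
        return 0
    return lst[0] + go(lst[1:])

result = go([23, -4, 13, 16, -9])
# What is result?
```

23 + (-4) + 13 + 16 + (-9) + 0 = 39

Answer: 39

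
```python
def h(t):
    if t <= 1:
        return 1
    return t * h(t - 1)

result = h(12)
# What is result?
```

h(12) = 12 * 11 * 10 * 9 * 8 * 7 * 6 * 5 * 4 * 3 * 2 * 1 = 479001600

Answer: 479001600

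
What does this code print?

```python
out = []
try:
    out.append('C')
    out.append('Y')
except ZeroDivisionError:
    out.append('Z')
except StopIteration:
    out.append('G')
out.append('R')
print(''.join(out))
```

Execution trace: 'C' (try body) → 'Y' (try body, no exception) → 'R' (after the try/except). Output: CYR

Answer: CYR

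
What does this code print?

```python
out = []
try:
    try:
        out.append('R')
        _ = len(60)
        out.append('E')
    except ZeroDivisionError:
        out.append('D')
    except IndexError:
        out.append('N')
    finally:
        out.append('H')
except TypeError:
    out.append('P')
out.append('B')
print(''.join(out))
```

Execution trace: 'R' (try body) → 'H' (finally) → 'P' (outer except TypeError) → 'B' (after the try/except). Output: RHPB

Answer: RHPB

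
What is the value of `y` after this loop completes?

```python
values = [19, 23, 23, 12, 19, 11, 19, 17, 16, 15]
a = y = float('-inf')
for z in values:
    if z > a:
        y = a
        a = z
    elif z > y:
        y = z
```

Second largest (with repeats) in [19, 23, 23, 12, 19, 11, 19, 17, 16, 15]
`y` takes the values: -inf → 19 → 23

Answer: 23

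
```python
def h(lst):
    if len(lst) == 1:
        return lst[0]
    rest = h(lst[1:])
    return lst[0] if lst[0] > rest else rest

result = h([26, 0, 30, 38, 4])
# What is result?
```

Recursive max over [26, 0, 30, 38, 4] = 38

Answer: 38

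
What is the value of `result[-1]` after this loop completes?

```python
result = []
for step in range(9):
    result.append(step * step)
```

Last element of squares 0 to 8
`result` takes the values: [] → [0] → [0, 1] → [0, 1, 4] → [0, 1, 4, 9] → [0, 1, 4, 9, 16] → [0, 1, 4, 9, 16, 25] → [0, 1, 4, 9, 16, 25, 36] → [0, 1, 4, 9, 16, 25, 36, 49] → [0, 1, 4, 9, 16, 25, 36, 49, 64]
So `result[-1]` = 64

Answer: 64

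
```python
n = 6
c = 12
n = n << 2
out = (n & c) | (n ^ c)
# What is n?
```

Trace:
`n = 6` → n = 6
`c = 12` → c = 12
`n = n << 2` → n = 24
`out = (n & c) | (n ^ c)` → out = 28
So n = 24

Answer: 24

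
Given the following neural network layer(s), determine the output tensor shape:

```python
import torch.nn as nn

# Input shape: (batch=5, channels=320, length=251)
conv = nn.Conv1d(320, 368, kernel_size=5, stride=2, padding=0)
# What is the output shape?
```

Input: (5, 320, 251) -> Output: (5, 368, 124)

Answer: (5, 368, 124)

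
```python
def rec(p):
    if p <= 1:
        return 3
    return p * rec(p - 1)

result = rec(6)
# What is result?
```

rec(6) = 6 * 5 * 4 * 3 * 2 * 3 = 2160

Answer: 2160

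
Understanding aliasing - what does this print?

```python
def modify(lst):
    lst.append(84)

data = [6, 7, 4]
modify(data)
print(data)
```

Key concept: function modifies passed list.
Step by step:
`data = [6, 7, 4]` → data = [6, 7, 4]
`modify(data)` → data = [6, 7, 4, 84]
`print(data)` → prints [6, 7, 4, 84]

Answer: [6, 7, 4, 84]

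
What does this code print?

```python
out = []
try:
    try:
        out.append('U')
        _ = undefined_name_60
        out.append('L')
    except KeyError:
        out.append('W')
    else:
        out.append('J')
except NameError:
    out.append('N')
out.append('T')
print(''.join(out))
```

Execution trace: 'U' (try body) → 'N' (outer except NameError) → 'T' (after the try/except). Output: UNT

Answer: UNT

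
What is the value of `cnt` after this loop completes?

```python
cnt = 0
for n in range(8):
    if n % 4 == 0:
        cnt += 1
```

Count numbers divisible by 4 in range(8)
`cnt` takes the values: 0 → 1 → 2

Answer: 2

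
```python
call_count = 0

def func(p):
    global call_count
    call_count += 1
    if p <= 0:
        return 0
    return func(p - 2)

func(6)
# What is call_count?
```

Linear recursion stepping by 2: 4 calls from p=6 down to ≤0.

Answer: 4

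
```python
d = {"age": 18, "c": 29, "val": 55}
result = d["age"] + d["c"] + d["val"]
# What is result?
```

Trace:
`d = {"age": 18, "c": 29, "val": 55}` → d = {'age': 18, 'c': 29, 'val': 55}
`result = d["age"] + d["c"] + d["val"]` → result = 102
So result = 102

Answer: 102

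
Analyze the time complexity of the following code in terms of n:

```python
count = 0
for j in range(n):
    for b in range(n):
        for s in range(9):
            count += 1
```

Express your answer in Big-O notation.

Each loop level contributes: n × n × 1. Multiplying the contributions gives O(n^2).

Answer: O(n^2)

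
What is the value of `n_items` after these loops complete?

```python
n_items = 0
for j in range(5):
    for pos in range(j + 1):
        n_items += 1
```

Triangle: 1 + 2 + ... + 5
`n_items` takes the values: 0 → 1 → 2 → 3 → 4 → 5 → 6 → 7 → 8 → 9 → 10 → 11 → 12 → 13 → 14 → 15

Answer: 15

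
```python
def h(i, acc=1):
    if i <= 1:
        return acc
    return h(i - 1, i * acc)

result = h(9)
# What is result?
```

Accumulator trace (n, acc): (9, 1) -> (8, 9) -> (7, 72) -> (6, 504) -> (5, 3024) -> (4, 15120) -> (3, 60480) -> (2, 181440) -> (1, 362880) -> return 362880

Answer: 362880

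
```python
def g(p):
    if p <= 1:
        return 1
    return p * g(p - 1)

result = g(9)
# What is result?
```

g(9) = 9 * 8 * 7 * 6 * 5 * 4 * 3 * 2 * 1 = 362880

Answer: 362880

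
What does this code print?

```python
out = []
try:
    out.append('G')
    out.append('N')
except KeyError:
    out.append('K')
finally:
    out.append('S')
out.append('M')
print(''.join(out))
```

Execution trace: 'G' (try body) → 'N' (try body, no exception) → 'S' (finally) → 'M' (after the try/except). Output: GNSM

Answer: GNSM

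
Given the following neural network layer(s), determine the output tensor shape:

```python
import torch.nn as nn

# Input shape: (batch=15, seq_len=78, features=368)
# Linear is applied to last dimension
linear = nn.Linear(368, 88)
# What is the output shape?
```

Input: (15, 78, 368) -> Output: (15, 78, 88)

Answer: (15, 78, 88)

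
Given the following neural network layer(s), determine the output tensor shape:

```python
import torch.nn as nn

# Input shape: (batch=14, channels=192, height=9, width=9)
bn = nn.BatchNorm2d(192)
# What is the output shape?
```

Input: (14, 192, 9, 9) -> Output: (14, 192, 9, 9)

Answer: (14, 192, 9, 9)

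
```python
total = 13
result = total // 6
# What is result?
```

Trace:
`total = 13` → total = 13
`result = total // 6` → result = 2
So result = 2

Answer: 2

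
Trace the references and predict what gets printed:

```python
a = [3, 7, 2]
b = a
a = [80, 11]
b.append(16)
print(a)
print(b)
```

Key concept: rebinding vs mutation: a is rebound to a new list, b still points at the original.
Step by step:
`a = [3, 7, 2]` → a = [3, 7, 2]
`b = a` → b = [3, 7, 2] (same object as a)
`a = [80, 11]` → a = [80, 11]
`b.append(16)` → b = [3, 7, 2, 16]
`print(a)` → prints [80, 11]
`print(b)` → prints [3, 7, 2, 16]

Answer:
[80, 11]
[3, 7, 2, 16]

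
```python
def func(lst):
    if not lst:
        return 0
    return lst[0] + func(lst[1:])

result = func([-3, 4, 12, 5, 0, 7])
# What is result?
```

(-3) + 4 + 12 + 5 + 0 + 7 + 0 = 25

Answer: 25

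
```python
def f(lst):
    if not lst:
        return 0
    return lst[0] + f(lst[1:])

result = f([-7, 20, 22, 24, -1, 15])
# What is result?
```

(-7) + 20 + 22 + 24 + (-1) + 15 + 0 = 73

Answer: 73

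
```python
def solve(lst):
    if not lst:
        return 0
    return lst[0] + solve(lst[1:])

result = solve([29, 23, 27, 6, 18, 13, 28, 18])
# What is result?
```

29 + 23 + 27 + 6 + 18 + 13 + 28 + 18 + 0 = 162

Answer: 162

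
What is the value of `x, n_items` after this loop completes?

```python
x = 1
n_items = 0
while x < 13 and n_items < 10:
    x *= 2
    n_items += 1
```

Double until >= 13 or 10 iterations
`x, n_items` takes the values: (1, 0) → (2, 0) → (2, 1) → (4, 1) → (4, 2) → (8, 2) → (8, 3) → (16, 3) → (16, 4)

Answer: 16, 4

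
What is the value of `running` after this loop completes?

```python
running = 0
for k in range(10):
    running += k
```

Sum of 0 to 9 = 45
`running` takes the values: 0 → 1 → 3 → 6 → 10 → 15 → 21 → 28 → 36 → 45

Answer: 45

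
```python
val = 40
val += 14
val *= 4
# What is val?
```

Trace:
`val = 40` → val = 40
`val += 14` → val = 54
`val *= 4` → val = 216
So val = 216

Answer: 216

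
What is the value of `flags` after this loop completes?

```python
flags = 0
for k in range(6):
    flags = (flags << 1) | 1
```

Build 6 consecutive 1-bits: 0b111111
`flags` takes the values: 0 → 1 → 3 → 7 → 15 → 31 → 63

Answer: 63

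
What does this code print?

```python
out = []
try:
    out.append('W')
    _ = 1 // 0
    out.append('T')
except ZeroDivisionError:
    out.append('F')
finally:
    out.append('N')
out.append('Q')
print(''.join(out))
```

Execution trace: 'W' (try body) → 'F' (except ZeroDivisionError) → 'N' (finally) → 'Q' (after the try/except). Output: WFNQ

Answer: WFNQ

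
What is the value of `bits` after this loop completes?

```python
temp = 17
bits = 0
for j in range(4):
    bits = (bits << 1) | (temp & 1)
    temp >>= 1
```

Reverse lowest 4 bits of 17
`bits` takes the values: 0 → 1 → 2 → 4 → 8

Answer: 8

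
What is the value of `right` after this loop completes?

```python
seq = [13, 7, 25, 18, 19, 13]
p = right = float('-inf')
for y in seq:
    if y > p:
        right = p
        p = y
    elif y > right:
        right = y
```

Second largest (with repeats) in [13, 7, 25, 18, 19, 13]
`right` takes the values: -inf → 7 → 13 → 18 → 19

Answer: 19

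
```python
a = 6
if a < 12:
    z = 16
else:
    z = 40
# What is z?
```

Trace:
`a = 6` → a = 6
`if a < 12: ...` → a < 12 is True → z = 16
So z = 16

Answer: 16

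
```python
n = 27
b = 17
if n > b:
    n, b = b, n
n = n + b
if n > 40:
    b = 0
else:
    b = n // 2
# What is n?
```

Trace:
`n = 27` → n = 27
`b = 17` → b = 17
`if n > b: ...` → n > b is True → n = 17; b = 27
`n = n + b` → n = 44
`if n > 40: ...` → n > 40 is True → b = 0
So n = 44

Answer: 44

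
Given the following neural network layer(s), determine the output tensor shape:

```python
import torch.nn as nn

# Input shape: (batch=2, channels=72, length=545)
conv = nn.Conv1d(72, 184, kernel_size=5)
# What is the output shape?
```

Input: (2, 72, 545) -> Output: (2, 184, 541)

Answer: (2, 184, 541)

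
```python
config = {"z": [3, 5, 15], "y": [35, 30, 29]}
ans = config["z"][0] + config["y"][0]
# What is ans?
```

Trace:
`config = {"z": [3, 5, 15], "y": [35, 30, 29]}` → config = {'z': [3, 5, 15], 'y': [35, 30, 29]}
`ans = config["z"][0] + config["y"][0]` → ans = 38
So ans = 38

Answer: 38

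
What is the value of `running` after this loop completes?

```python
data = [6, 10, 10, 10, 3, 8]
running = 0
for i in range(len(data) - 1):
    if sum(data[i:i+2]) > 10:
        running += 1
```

Count windows with sum > 10
`running` takes the values: 0 → 1 → 2 → 3 → 4 → 5

Answer: 5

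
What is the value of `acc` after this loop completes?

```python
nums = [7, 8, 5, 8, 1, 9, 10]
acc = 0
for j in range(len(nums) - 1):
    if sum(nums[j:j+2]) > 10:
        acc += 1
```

Count windows with sum > 10
`acc` takes the values: 0 → 1 → 2 → 3 → 4

Answer: 4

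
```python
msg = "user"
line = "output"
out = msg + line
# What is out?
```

Trace:
`msg = "user"` → msg = 'user'
`line = "output"` → line = 'output'
`out = msg + line` → out = 'useroutput'
So out = 'useroutput'

Answer: 'useroutput'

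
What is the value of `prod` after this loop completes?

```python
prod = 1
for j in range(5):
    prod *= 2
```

2^5 = 32
`prod` takes the values: 1 → 2 → 4 → 8 → 16 → 32

Answer: 32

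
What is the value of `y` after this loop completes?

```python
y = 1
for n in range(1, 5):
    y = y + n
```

Start at 1, add 1 through 4
`y` takes the values: 1 → 2 → 4 → 7 → 11

Answer: 11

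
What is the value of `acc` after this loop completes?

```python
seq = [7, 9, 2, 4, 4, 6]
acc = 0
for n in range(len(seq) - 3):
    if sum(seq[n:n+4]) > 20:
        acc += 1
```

Count windows with sum > 20
`acc` takes the values: 0 → 1

Answer: 1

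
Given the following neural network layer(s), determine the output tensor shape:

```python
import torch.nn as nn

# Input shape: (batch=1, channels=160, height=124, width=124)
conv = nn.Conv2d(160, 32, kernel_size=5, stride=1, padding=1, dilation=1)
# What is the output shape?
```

Input: (1, 160, 124, 124) -> Output: (1, 32, 122, 122)

Answer: (1, 32, 122, 122)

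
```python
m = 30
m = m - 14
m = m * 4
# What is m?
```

Trace:
`m = 30` → m = 30
`m = m - 14` → m = 16
`m = m * 4` → m = 64
So m = 64

Answer: 64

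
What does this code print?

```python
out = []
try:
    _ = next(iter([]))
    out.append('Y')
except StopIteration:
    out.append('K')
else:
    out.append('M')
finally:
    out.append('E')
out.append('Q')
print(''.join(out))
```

Execution trace: 'K' (except StopIteration) → 'E' (finally) → 'Q' (after the try/except). Output: KEQ

Answer: KEQ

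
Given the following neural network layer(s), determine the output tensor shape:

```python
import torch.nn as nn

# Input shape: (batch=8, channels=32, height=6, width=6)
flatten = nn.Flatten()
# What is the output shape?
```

Input: (8, 32, 6, 6) -> Output: (8, 1152)

Answer: (8, 1152)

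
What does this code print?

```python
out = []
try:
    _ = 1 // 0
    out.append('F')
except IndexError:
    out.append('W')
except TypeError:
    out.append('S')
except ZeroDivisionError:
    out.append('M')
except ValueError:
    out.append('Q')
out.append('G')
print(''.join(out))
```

Execution trace: 'M' (except ZeroDivisionError) → 'G' (after the try/except). Output: MG

Answer: MG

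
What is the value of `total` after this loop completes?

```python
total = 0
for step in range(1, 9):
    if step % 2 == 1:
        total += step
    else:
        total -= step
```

Add odd, subtract even
`total` takes the values: 0 → 1 → -1 → 2 → -2 → 3 → -3 → 4 → -4

Answer: -4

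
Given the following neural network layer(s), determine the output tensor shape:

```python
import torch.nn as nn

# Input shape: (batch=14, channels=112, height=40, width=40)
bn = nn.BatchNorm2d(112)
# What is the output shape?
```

Input: (14, 112, 40, 40) -> Output: (14, 112, 40, 40)

Answer: (14, 112, 40, 40)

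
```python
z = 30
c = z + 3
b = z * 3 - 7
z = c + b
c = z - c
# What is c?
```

Trace:
`z = 30` → z = 30
`c = z + 3` → c = 33
`b = z * 3 - 7` → b = 83
`z = c + b` → z = 116
`c = z - c` → c = 83
So c = 83

Answer: 83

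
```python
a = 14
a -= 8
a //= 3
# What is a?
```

Trace:
`a = 14` → a = 14
`a -= 8` → a = 6
`a //= 3` → a = 2
So a = 2

Answer: 2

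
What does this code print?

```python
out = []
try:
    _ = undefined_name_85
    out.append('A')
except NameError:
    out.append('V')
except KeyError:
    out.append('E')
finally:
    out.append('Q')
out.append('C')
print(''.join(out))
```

Execution trace: 'V' (except NameError) → 'Q' (finally) → 'C' (after the try/except). Output: VQC

Answer: VQC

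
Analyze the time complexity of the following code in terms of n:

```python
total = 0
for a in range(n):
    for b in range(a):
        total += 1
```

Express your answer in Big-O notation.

Each loop level contributes: n × n. Multiplying the contributions gives O(n^2).

Answer: O(n^2)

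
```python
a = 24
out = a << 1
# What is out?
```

Trace:
`a = 24` → a = 24
`out = a << 1` → out = 48
So out = 48

Answer: 48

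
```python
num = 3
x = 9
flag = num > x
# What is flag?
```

Trace:
`num = 3` → num = 3
`x = 9` → x = 9
`flag = num > x` → flag = False
So flag = False

Answer: False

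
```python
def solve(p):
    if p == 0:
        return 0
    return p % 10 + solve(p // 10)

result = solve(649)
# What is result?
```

Sum of digits of 649: 9 + 4 + 6 = 19

Answer: 19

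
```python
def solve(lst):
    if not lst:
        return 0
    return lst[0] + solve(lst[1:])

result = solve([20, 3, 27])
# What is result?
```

20 + 3 + 27 + 0 = 50

Answer: 50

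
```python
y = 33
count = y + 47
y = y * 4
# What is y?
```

Trace:
`y = 33` → y = 33
`count = y + 47` → count = 80
`y = y * 4` → y = 132
So y = 132

Answer: 132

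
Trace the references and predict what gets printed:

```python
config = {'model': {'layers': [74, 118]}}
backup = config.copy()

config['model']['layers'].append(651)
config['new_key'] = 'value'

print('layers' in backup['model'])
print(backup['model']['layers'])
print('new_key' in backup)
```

Key concept: shallow copy gotcha with nested dict.
Step by step:
`config = {'model': {'layers': [74, 118]}}` → config = {'model': {'layers': [74, 118]}}
`backup = config.copy()` → backup = {'model': {'layers': [74, 118]}}
`config['model']['layers'].append(651)` → config = {'model': {'layers': [74, 118, 651]}}; backup = {'model': {'layers': [74, 118, 651]}}
`config['new_key'] = 'value'` → config = {'model': {'layers': [74, 118, 651]}, 'new_key': 'value'}
`print('layers' in backup['model'])` → prints True
`print(backup['model']['layers'])` → prints [74, 118, 651]
`print('new_key' in backup)` → prints False

Answer:
True
[74, 118, 651]
False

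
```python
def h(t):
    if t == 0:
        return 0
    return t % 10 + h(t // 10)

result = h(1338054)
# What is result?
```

Sum of digits of 1338054: 4 + 5 + 0 + 8 + 3 + 3 + 1 = 24

Answer: 24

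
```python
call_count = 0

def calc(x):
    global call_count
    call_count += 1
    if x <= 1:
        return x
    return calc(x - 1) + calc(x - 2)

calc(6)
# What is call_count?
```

Calls(x) = 1 + Calls(x-1) + Calls(x-2); Calls(0)=Calls(1)=1. For x=6 this gives 25.

Answer: 25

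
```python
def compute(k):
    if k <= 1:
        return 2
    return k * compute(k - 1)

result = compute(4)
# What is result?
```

compute(4) = 4 * 3 * 2 * 2 = 48

Answer: 48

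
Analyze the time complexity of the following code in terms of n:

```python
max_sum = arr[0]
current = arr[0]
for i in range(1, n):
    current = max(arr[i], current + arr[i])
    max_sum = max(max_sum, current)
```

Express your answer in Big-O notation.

This is Kadane's algorithm for maximum subarray. Time complexity: O(n).

Answer: O(n)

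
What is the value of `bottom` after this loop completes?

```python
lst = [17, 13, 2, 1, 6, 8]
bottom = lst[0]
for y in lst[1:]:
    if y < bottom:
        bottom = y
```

Minimum of [17, 13, 2, 1, 6, 8]
`bottom` takes the values: 17 → 13 → 2 → 1

Answer: 1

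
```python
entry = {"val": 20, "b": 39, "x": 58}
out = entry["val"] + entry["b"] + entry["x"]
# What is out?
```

Trace:
`entry = {"val": 20, "b": 39, "x": 58}` → entry = {'val': 20, 'b': 39, 'x': 58}
`out = entry["val"] + entry["b"] + entry["x"]` → out = 117
So out = 117

Answer: 117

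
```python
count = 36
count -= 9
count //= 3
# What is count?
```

Trace:
`count = 36` → count = 36
`count -= 9` → count = 27
`count //= 3` → count = 9
So count = 9

Answer: 9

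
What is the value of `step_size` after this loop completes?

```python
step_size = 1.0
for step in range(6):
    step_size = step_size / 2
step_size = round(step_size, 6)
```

Halving LR 6 times: 1 / 2^6
`step_size` takes the values: 1.0 → 0.5 → 0.25 → 0.125 → 0.0625 → 0.03125 → 0.015625

Answer: 0.015625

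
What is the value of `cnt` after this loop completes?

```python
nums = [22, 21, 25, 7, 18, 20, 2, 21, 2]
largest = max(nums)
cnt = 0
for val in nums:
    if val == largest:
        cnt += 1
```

Count of max value 25 in [22, 21, 25, 7, 18, 20, 2, 21, 2]
`cnt` takes the values: 0 → 1

Answer: 1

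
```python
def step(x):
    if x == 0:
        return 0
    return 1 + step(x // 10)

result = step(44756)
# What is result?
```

Count of digits of 44756: 5

Answer: 5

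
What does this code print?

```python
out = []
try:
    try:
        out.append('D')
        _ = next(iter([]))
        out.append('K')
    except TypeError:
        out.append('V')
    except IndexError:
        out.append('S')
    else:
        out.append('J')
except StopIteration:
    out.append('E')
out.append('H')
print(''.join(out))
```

Execution trace: 'D' (try body) → 'E' (outer except StopIteration) → 'H' (after the try/except). Output: DEH

Answer: DEH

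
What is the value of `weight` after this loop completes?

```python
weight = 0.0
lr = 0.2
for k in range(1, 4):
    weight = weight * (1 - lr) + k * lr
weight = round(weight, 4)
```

Moving average with lr=0.2
`weight` takes the values: 0.0 → 0.2 → 0.56 → 1.048

Answer: 1.048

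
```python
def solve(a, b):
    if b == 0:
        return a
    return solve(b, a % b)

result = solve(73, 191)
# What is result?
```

solve(73, 191) -> solve(191, 73) -> solve(73, 45) -> solve(45, 28) -> solve(28, 17) -> solve(17, 11) -> solve(11, 6) -> solve(6, 5) -> solve(5, 1) -> solve(1, 0) -> 1

Answer: 1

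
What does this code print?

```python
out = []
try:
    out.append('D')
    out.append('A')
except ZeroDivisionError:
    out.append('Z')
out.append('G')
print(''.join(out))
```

Execution trace: 'D' (try body) → 'A' (try body, no exception) → 'G' (after the try/except). Output: DAG

Answer: DAG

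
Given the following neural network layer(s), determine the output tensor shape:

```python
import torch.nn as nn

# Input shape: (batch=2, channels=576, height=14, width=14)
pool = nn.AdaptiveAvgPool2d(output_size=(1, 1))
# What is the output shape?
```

Input: (2, 576, 14, 14) -> Output: (2, 576, 1, 1)

Answer: (2, 576, 1, 1)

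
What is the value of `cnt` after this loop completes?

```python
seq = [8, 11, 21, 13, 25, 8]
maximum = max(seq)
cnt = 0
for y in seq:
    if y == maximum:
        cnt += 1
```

Count of max value 25 in [8, 11, 21, 13, 25, 8]
`cnt` takes the values: 0 → 1

Answer: 1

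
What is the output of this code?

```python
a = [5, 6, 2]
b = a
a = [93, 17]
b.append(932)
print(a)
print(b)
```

Key concept: rebinding vs mutation: a is rebound to a new list, b still points at the original.
Step by step:
`a = [5, 6, 2]` → a = [5, 6, 2]
`b = a` → b = [5, 6, 2] (same object as a)
`a = [93, 17]` → a = [93, 17]
`b.append(932)` → b = [5, 6, 2, 932]
`print(a)` → prints [93, 17]
`print(b)` → prints [5, 6, 2, 932]

Answer:
[93, 17]
[5, 6, 2, 932]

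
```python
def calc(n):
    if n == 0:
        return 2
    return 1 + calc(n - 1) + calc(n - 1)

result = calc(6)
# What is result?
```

calc(n) = 1 + 2·calc(n-1), calc(0)=2. Closed form: (2+1)·2^6 - 1 = 191.

Answer: 191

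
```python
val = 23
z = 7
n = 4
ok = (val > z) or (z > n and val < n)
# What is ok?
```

Trace:
`val = 23` → val = 23
`z = 7` → z = 7
`n = 4` → n = 4
`ok = (val > z) or (z > n and val < n)` → ok = True
So ok = True

Answer: True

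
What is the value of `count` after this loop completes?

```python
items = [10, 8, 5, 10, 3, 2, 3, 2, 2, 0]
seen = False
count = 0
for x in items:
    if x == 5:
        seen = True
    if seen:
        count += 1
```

Count elements after first 5 in [10, 8, 5, 10, 3, 2, 3, 2, 2, 0]
`count` takes the values: 0 → 1 → 2 → 3 → 4 → 5 → 6 → 7 → 8

Answer: 8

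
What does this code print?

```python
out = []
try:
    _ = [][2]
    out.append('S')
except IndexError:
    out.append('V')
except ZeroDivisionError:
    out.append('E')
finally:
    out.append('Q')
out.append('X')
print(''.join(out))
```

Execution trace: 'V' (except IndexError) → 'Q' (finally) → 'X' (after the try/except). Output: VQX

Answer: VQX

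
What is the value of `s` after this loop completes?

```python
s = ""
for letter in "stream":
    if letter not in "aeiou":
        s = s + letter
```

Remove vowels from 'stream'
`s` takes the values: "" → "s" → "st" → "str" → "strm"

Answer: "strm"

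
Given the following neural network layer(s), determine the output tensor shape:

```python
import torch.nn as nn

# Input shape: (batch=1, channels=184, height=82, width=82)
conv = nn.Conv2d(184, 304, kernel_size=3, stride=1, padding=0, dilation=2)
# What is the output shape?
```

Input: (1, 184, 82, 82) -> Output: (1, 304, 78, 78)

Answer: (1, 304, 78, 78)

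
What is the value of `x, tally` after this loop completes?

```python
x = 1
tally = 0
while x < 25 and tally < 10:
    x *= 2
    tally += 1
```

Double until >= 25 or 10 iterations
`x, tally` takes the values: (1, 0) → (2, 0) → (2, 1) → (4, 1) → (4, 2) → (8, 2) → (8, 3) → (16, 3) → (16, 4) → (32, 4) → (32, 5)

Answer: 32, 5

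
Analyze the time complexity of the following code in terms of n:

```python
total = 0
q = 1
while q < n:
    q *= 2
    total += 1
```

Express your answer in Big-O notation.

Each loop level contributes: log n. Multiplying the contributions gives O(log n).

Answer: O(log n)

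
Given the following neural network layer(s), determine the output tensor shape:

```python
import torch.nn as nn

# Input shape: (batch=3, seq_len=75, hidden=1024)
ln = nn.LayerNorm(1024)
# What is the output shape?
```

Input: (3, 75, 1024) -> Output: (3, 75, 1024)

Answer: (3, 75, 1024)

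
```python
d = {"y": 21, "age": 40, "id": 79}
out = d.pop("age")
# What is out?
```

Trace:
`d = {"y": 21, "age": 40, "id": 79}` → d = {'y': 21, 'age': 40, 'id': 79}
`out = d.pop("age")` → d = {'y': 21, 'id': 79}; out = 40
So out = 40

Answer: 40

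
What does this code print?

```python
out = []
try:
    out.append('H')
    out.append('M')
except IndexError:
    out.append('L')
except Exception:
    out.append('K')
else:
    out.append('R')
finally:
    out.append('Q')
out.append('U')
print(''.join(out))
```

Execution trace: 'H' (try body) → 'M' (try body, no exception) → 'R' (else) → 'Q' (finally) → 'U' (after the try/except). Output: HMRQU

Answer: HMRQU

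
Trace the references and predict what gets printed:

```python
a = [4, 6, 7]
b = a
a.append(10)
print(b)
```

Key concept: basic list aliasing.
Step by step:
`a = [4, 6, 7]` → a = [4, 6, 7]
`b = a` → b = [4, 6, 7] (same object as a)
`a.append(10)` → a = [4, 6, 7, 10] (same object as b); b = [4, 6, 7, 10] (same object as a)
`print(b)` → prints [4, 6, 7, 10]

Answer: [4, 6, 7, 10]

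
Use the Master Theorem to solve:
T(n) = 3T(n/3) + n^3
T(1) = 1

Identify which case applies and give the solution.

a=3, b=3, f(n)=n^3. log_3(3) = 1. Since c=3 > 1 and the regularity condition holds (3(n/3)^3 = (3/3^3)n^3 with 3/3^3 < 1), Case 3 applies: T(n) = Θ(f(n)) = O(n^3).

Answer: O(n^3) - Case 3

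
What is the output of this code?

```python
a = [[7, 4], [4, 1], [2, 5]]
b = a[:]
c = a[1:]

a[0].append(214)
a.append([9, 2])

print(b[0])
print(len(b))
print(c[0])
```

Key concept: slice with nested mutation.
Step by step:
`a = [[7, 4], [4, 1], [2, 5]]` → a = [[7, 4], [4, 1], [2, 5]]
`b = a[:]` → b = [[7, 4], [4, 1], [2, 5]]
`c = a[1:]` → c = [[4, 1], [2, 5]]
`a[0].append(214)` → a = [[7, 4, 214], [4, 1], [2, 5]]; b = [[7, 4, 214], [4, 1], [2, 5]]
`a.append([9, 2])` → a = [[7, 4, 214], [4, 1], [2, 5], [9, 2]]
`print(b[0])` → prints [7, 4, 214]
`print(len(b))` → prints 3
`print(c[0])` → prints [4, 1]

Answer:
[7, 4, 214]
3
[4, 1]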